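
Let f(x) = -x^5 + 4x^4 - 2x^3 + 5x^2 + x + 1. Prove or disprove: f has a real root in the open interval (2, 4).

f(2) = 39 and f(4) = -43, which have opposite signs.
As a polynomial, f is continuous on every closed interval.
By the Intermediate Value Theorem f must vanish at some point of (2, 4).

Such a root exists.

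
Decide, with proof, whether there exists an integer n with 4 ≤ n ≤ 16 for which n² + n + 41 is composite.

There is no such integer n in that range.

The values for n = 4, 5, …, 16 are 61, 71, 83, 97, 113, 131, 151, 173, 197, 223, 251, 281, 313, and each of these is prime.
So no value in the range makes the expression composite.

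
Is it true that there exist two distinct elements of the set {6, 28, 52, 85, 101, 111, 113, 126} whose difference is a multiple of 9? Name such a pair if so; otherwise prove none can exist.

There is no such pair.

Two integers differ by a multiple of 9 exactly when they have the same residue mod 9. The residues are 6↦6, 28↦1, 52↦7, 85↦4, 101↦2, 111↦3, 113↦5, 126↦0.
All 8 residues are distinct, so no two elements differ by a multiple of 9.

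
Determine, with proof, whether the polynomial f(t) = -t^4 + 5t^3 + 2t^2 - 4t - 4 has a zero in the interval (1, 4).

Yes, f has a root in the interval.

f(1) = -2 and f(4) = 76, which have opposite signs.
As a polynomial, f is continuous on every closed interval.
By the Intermediate Value Theorem f must vanish at some point of (1, 4).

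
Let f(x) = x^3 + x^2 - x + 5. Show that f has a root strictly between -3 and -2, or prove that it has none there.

f(-3) = -10 and f(-2) = 3, which have opposite signs.
f is continuous everywhere (it is a polynomial), in particular on [-3, -2].
By the Intermediate Value Theorem, f takes the value 0 somewhere in the open interval.

Such a root exists.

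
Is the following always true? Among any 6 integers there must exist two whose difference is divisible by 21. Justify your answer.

No; for instance {46, 47, 48, 49, 50, 51} is a counterexample.

Take the 6 consecutive integers 46, 47, …, 51: their residues mod 21 are all distinct because 6 ≤ 21.
Any two of them differ by at most 5 < 21 and by at least 1, so no difference is a multiple of 21.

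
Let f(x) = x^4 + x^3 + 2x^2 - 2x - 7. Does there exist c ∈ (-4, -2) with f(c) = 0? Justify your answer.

No such root exists.

The endpoint values f(-4) = 225 and f(-2) = 13 are both positive. Claim: f(x) > 0 for every x in (-4, -2).
Substitute x = -2 − u, where 0 < u < 2 on the interval. Expanding, f(-2 − u) = u^4 + 7u^3 + 20u^2 + 30u + 13.
The nonzero coefficients here are all positive, so for u > 0 every term is positive (or zero), and the constant term 13 is strictly positive.
So f is strictly positive on (-4, -2); no root exists in the interval.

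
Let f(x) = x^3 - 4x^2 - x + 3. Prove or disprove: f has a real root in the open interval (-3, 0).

Yes, f has a root in the interval.

f(-3) = -57 and f(0) = 3, which have opposite signs.
f is continuous everywhere (it is a polynomial), in particular on [-3, 0].
By the Intermediate Value Theorem f must vanish at some point of (-3, 0).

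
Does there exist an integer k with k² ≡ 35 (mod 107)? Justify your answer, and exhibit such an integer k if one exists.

k = 79

Take k = 79. Then 79² = 6241 = 58·107 + 35, so 79² ≡ 35 (mod 107).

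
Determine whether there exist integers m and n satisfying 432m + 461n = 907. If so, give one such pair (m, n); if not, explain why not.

m = 80, n = -73

432 and 461 are coprime, so 432m + 461n ranges over all of ℤ.
Run the Euclidean algorithm on 461 and 432: 461 = 1·432 + 29, 432 = 14·29 + 26, 29 = 1·26 + 3, 26 = 8·3 + 2, 3 = 1·2 + 1, 2 = 2·1 + 0.
Working back up the chain: 1 = 3 − 1·2 = 3 − (26 − 8·3) = −26 + 9·3 = −26 + 9·(29 − 1·26) = 9·29 − 10·26 = 9·29 − 10·(432 − 14·29) = −10·432 + 149·29 = −10·432 + 149·(461 − 1·432) = 149·461 − 159·432. So 432·(-159) + 461·149 = 1.
Scaling by 907 gives the particular solution (m, n) = (-144213, 135143).
The general solution is m = -144213 + 461k, n = 135143 − 432k; taking k = 313 gives the smaller pair m = 80, n = -73.
Check: 432·80 + 461·(-73) = 34560 − 33653 = 907. ✓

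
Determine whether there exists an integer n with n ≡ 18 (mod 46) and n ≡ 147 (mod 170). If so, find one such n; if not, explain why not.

Reduce both congruences modulo 2, which divides 46 and 170: they say n ≡ 18 (mod 2) and n ≡ 147 (mod 2).
These are incompatible: 18 − 147 = -129 is not divisible by 2.
So no integer satisfies both congruences.

There is no such integer.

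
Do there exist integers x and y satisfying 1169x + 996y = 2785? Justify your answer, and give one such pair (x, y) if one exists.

1169 and 996 are coprime, so 1169x + 996y ranges over all of ℤ.
Euclidean algorithm: 1169 = 1·996 + 173, 996 = 5·173 + 131, 173 = 1·131 + 42, 131 = 3·42 + 5, 42 = 8·5 + 2, 5 = 2·2 + 1, 2 = 2·1 + 0.
Working back up the chain: 1 = 5 − 2·2 = 5 − 2·(42 − 8·5) = −2·42 + 17·5 = −2·42 + 17·(131 − 3·42) = 17·131 − 53·42 = 17·131 − 53·(173 − 1·131) = −53·173 + 70·131 = −53·173 + 70·(996 − 5·173) = 70·996 − 403·173 = 70·996 − 403·(1169 − 1·996) = −403·1169 + 473·996. So 1169·(-403) + 996·473 = 1.
Scaling by 2785 gives the particular solution (x, y) = (-1122355, 1317305).
The general solution is x = -1122355 + 996k, y = 1317305 − 1169k; taking k = 1127 gives the smaller pair x = 137, y = -158.
Indeed 1169·137 + 996·(-158) = 160153 − 157368 = 2785.

x = 137, y = -158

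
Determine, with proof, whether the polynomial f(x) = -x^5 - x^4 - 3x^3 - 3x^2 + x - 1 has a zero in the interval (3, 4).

The endpoint values f(3) = -430 and f(4) = -1517 are both negative. Claim: f(x) < 0 for every x in (3, 4).
Shift to the endpoint 3: with x = 3 + u (0 < u < 1), one computes f(3 + u) = -u^5 - 16u^4 - 105u^3 - 354u^2 - 611u - 430.
All 6 nonzero coefficients of this polynomial in u are negative; hence for u > 0 the value is a sum of negative terms (the constant -430 among them).
So f is strictly negative on (3, 4); no root exists in the interval.

f has no root in that interval.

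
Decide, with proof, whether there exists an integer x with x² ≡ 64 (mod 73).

x = 8

Take x = 8. Then 8² = 64, and since 0 ≤ 64 < 73 this is already reduced: 8² ≡ 64 (mod 73).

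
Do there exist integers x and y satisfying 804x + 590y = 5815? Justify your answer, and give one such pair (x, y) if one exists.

Any value of 804x + 590y is a multiple of gcd(804, 590) = 2.
But 5815 = 2·2907 + 1, so 2 ∤ 5815.
Therefore 804x + 590y = 5815 has no solution in integers.

No, no such integers exist.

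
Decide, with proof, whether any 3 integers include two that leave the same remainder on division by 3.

Take the 3 consecutive integers 7, 8, 9: their residues mod 3 are all distinct because 3 ≤ 3.
Hence this collection has no pair with equal remainders mod 3, disproving the claim.

No, the set {7, 8, 9} is a counterexample.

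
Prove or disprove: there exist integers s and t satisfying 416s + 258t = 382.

s = 71, t = -113

gcd(416, 258) = 2, and 2 divides 382, so integer solutions exist.
Dividing through by 2 reduces the equation to 208s + 129t = 191.
Dividing repeatedly: 208 = 1·129 + 79, 129 = 1·79 + 50, 79 = 1·50 + 29, 50 = 1·29 + 21, 29 = 1·21 + 8, 21 = 2·8 + 5, 8 = 1·5 + 3, 5 = 1·3 + 2, 3 = 1·2 + 1, 2 = 2·1 + 0.
Unwinding: 1 = 3 − 1·2 = 3 − (5 − 1·3) = −5 + 2·3 = −5 + 2·(8 − 1·5) = 2·8 − 3·5 = 2·8 − 3·(21 − 2·8) = −3·21 + 8·8 = −3·21 + 8·(29 − 1·21) = 8·29 − 11·21 = 8·29 − 11·(50 − 1·29) = −11·50 + 19·29 = −11·50 + 19·(79 − 1·50) = 19·79 − 30·50 = 19·79 − 30·(129 − 1·79) = −30·129 + 49·79 = −30·129 + 49·(208 − 1·129) = 49·208 − 79·129, i.e. 208·49 + 129·(-79) = 1.
Scaling by 191 gives the particular solution (s, t) = (9359, -15089).
Subtracting 72·129 from s and adding 72·208 to t gives the tidier solution (71, -113).
Check: 416·71 + 258·(-113) = 29536 − 29154 = 382. ✓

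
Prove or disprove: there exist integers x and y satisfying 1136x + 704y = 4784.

gcd(1136, 704) = 16, and 16 divides 4784, so integer solutions exist.
Dividing through by 16 reduces the equation to 71x + 44y = 299.
Euclidean algorithm: 71 = 1·44 + 27, 44 = 1·27 + 17, 27 = 1·17 + 10, 17 = 1·10 + 7, 10 = 1·7 + 3, 7 = 2·3 + 1, 3 = 3·1 + 0.
Unwinding: 1 = 7 − 2·3 = 7 − 2·(10 − 1·7) = −2·10 + 3·7 = −2·10 + 3·(17 − 1·10) = 3·17 − 5·10 = 3·17 − 5·(27 − 1·17) = −5·27 + 8·17 = −5·27 + 8·(44 − 1·27) = 8·44 − 13·27 = 8·44 − 13·(71 − 1·44) = −13·71 + 21·44, i.e. 71·(-13) + 44·21 = 1.
Times 299: 71·(-3887) + 44·6279 = 299, so (-3887, 6279) solves it.
Shifting by a multiple of (44, −71) keeps it a solution: x = -3887 + 89·44 = 29, y = 6279 − 89·71 = -40.
Check: 1136·29 + 704·(-40) = 32944 − 28160 = 4784. ✓

x = 29, y = -40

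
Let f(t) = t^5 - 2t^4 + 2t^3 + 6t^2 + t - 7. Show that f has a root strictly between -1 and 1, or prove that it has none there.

Yes, f has a root in the interval.

f(-1) = -7 and f(1) = 1, which have opposite signs.
f is continuous everywhere (it is a polynomial), in particular on [-1, 1].
By the Intermediate Value Theorem, f takes the value 0 somewhere in the open interval.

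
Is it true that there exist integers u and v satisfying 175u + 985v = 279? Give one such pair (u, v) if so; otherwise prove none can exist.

Both 175 and 985 are divisible by gcd(175, 985) = 5, hence so is any combination 175u + 985v.
But 279 = 5·55 + 4, so 5 ∤ 279.
So the equation is unsolvable over ℤ.

There are no such integers.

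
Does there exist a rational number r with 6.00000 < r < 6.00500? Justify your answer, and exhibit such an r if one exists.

r = 1207/201

Scale by 201: the interval becomes (1206.00000, 1207.00500), which contains the integer 1207.
Dividing back, 6.00000 < 1207/201 < 6.00500, and 1207/201 is rational.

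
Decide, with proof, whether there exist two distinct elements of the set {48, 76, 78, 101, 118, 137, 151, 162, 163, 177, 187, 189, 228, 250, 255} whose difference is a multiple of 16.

Residues mod 16: 48↦0, 76↦12, 78↦14, 101↦5, 118↦6, 137↦9, 151↦7, 162↦2, 163↦3, 177↦1, 187↦11, 189↦13, 228↦4, 250↦10, 255↦15.
These 15 residues are pairwise different, hence no difference of two elements is divisible by 16.

No such pair exists.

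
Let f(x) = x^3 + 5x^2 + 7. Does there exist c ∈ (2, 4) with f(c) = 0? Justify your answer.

The endpoint values f(2) = 35 and f(4) = 151 are both positive. Claim: f(x) > 0 for every x in (2, 4).
Substitute x = 2 + u, where 0 < u < 2 on the interval. Expanding, f(2 + u) = u^3 + 11u^2 + 32u + 35.
All 4 nonzero coefficients of this polynomial in u are positive; hence for u > 0 the value is a sum of positive terms (the constant 35 among them).
So f is strictly positive on (2, 4); no root exists in the interval.

No.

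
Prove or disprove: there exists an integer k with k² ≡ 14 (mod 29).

No such integer exists.

29 is prime, so by Euler's criterion 14 is a square mod 29 iff 14^((29−1)/2) = 14^14 ≡ 1 (mod 29).
Squaring successively (mod 29): 14^2 = 196 ≡ 22; 14^4 ≡ 22² = 484 ≡ 20; 14^8 ≡ 20² = 400 ≡ 23.
Since 14 = 8 + 4 + 2, 14^14 ≡ 23 · 20 · 22; multiplying out mod 29: 23·20 = 460 ≡ 25, then 25·22 = 550 ≡ 28. Thus 14^14 ≡ 28 ≡ −1 (mod 29).
By Euler's criterion 14 is a quadratic non-residue mod 29: no k satisfies k² ≡ 14 (mod 29).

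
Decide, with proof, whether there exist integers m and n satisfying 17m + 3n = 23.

m = 1, n = 2

Since gcd(17, 3) = 1, every integer is an integer combination of 17 and 3.
Dividing repeatedly: 17 = 5·3 + 2, 3 = 1·2 + 1, 2 = 2·1 + 0.
Unwinding: 1 = 3 − 1·2 = 3 − (17 − 5·3) = −17 + 6·3, i.e. 17·(-1) + 3·6 = 1.
Multiplying through by 23: m = (-1)·23 = -23, n = 6·23 = 138 is a solution.
The general solution is m = -23 + 3k, n = 138 − 17k; taking k = 8 gives the smaller pair m = 1, n = 2.
Indeed 17·1 + 3·2 = 17 + 6 = 23.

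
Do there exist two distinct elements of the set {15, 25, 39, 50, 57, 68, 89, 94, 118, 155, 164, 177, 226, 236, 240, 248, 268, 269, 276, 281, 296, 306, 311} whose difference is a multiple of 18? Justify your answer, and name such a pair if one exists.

Yes: 15 and 177.

Both 15 and 177 leave remainder 15 on division by 18; their difference 162 = 9·18 is a multiple of 18.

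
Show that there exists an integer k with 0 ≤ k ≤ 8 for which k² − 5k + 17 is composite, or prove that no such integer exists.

The values for k = 0, 1, …, 8 are 17, 13, 11, 11, 13, 17, 23, 31, 41, and each of these is prime.
So no value in the range makes the expression composite.

No such integer k in that range exists.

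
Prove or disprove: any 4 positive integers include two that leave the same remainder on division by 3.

Yes, this is always true.

Partition the integers by their residue mod 3; there are 3 classes.
Since 4 > 3, two of the 4 integers must share a residue class by the pigeonhole principle; call them a and b.
That is, a and b leave the same remainder on division by 3, as claimed.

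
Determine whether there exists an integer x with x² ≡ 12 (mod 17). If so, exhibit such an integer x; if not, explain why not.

No, no such integer exists.

Since (17 − x)² ≡ x² (mod 17), it suffices to square x = 0, 1, …, 8: the residues are 0, 1, 4, 9, 16, 8, 2, 15, 13.
So the quadratic residues mod 17 are {0, 1, 2, 4, 8, 9, 13, 15, 16}, and 12 is not among them.
Therefore x² ≡ 12 (mod 17) has no solution.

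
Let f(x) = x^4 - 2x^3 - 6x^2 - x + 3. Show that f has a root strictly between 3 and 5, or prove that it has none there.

f(3) = -27 and f(5) = 223, which have opposite signs.
Since f is a polynomial it is continuous on [3, 5].
By the Intermediate Value Theorem f must vanish at some point of (3, 5).

Yes, f has a root in the interval.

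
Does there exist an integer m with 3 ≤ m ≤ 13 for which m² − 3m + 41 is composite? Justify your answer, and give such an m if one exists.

m = 8

At m = 8: 8² − 3·8 + 41 = 81 = 3·27, which is composite.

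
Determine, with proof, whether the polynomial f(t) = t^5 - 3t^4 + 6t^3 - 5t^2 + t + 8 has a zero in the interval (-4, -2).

No.

The endpoint values f(-4) = -2252 and f(-2) = -142 are both negative. Claim: f(t) < 0 for every t in (-4, -2).
Substitute t = -2 − u, where 0 < u < 2 on the interval. Expanding, f(-2 − u) = -u^5 - 13u^4 - 70u^3 - 193u^2 - 269u - 142.
The nonzero coefficients here are all negative, so for u > 0 every term is negative (or zero), and the constant term -142 is strictly negative.
So f is strictly negative on (-4, -2); no root exists in the interval.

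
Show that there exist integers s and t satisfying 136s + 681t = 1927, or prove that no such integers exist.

s = 580, t = -113

136 and 681 are coprime, so 136s + 681t ranges over all of ℤ.
Dividing repeatedly: 681 = 5·136 + 1, 136 = 136·1 + 0.
Working back up the chain: 1 = 681 − 5·136. So 136·(-5) + 681·1 = 1.
Multiplying through by 1927: s = (-5)·1927 = -9635, t = 1·1927 = 1927 is a solution.
Shifting by a multiple of (681, −136) keeps it a solution: s = -9635 + 15·681 = 580, t = 1927 − 15·136 = -113.
Indeed 136·580 + 681·(-113) = 78880 − 76953 = 1927.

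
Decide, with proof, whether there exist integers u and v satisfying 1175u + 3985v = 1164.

gcd(1175, 3985) = 5, so every integer of the form 1175u + 3985v is a multiple of 5.
However 1164 leaves remainder 4 on division by 5.
Therefore 1175u + 3985v = 1164 has no solution in integers.

No such integers exist.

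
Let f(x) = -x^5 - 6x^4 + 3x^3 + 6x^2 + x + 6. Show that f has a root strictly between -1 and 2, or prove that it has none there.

Such a root exists.

f(-1) = 3 and f(2) = -72, which have opposite signs.
Since f is a polynomial it is continuous on [-1, 2].
By the Intermediate Value Theorem f must vanish at some point of (-1, 2).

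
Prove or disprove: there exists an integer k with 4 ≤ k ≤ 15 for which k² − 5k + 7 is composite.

At k = 12: 12² − 5·12 + 7 = 91 = 7·13, which is composite.

k = 12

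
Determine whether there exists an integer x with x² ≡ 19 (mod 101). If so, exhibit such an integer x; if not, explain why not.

Take x = 76. Then 76² = 5776 = 57·101 + 19, so 76² ≡ 19 (mod 101).

x = 76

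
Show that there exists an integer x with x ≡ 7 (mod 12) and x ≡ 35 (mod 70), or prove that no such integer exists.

gcd(12, 70) = 2. A simultaneous solution exists iff 7 ≡ 35 (mod 2); here 7 mod 2 = 1 = 35 mod 2, so it does.
Put x = 7 + 12t, so we need 12t ≡ 28 (mod 70), equivalently (divide by 2) 6t ≡ 14 (mod 35).
To invert 6 modulo 35: 35 = 5·6 + 5, 6 = 1·5 + 1, 5 = 5·1 + 0, and unwinding, 1 = 6 − 1·5 = 6 − (35 − 5·6) = −35 + 6·6. Thus 6⁻¹ ≡ 6 (mod 35).
Therefore t ≡ 6·14 = 84 ≡ 14 (mod 35).
Then x = 7 + 12·14 = 175.
Indeed 175 ≡ 7 (mod 12) and 175 ≡ 35 (mod 70).

x = 175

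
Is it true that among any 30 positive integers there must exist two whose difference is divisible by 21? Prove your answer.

Partition the integers by their residue mod 21; there are 21 classes.
Placing 30 integers into 21 classes, some class receives at least two — say a and b.
Then a ≡ b (mod 21), i.e. 21 ∣ (a − b).

Yes.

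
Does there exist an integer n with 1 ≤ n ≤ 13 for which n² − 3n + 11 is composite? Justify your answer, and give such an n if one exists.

At n = 4: 4² − 3·4 + 11 = 15 = 3·5, which is composite.

n = 4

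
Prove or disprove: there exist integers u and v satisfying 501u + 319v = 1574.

Since gcd(501, 319) = 1, every integer is an integer combination of 501 and 319.
Euclidean algorithm: 501 = 1·319 + 182, 319 = 1·182 + 137, 182 = 1·137 + 45, 137 = 3·45 + 2, 45 = 22·2 + 1, 2 = 2·1 + 0.
Unwinding: 1 = 45 − 22·2 = 45 − 22·(137 − 3·45) = −22·137 + 67·45 = −22·137 + 67·(182 − 1·137) = 67·182 − 89·137 = 67·182 − 89·(319 − 1·182) = −89·319 + 156·182 = −89·319 + 156·(501 − 1·319) = 156·501 − 245·319, i.e. 501·156 + 319·(-245) = 1.
Scaling by 1574 gives the particular solution (u, v) = (245544, -385630).
Shifting by a multiple of (319, −501) keeps it a solution: u = 245544 − 769·319 = 233, v = -385630 + 769·501 = -361.
Check: 501·233 + 319·(-361) = 116733 − 115159 = 1574. ✓

u = 233, v = -361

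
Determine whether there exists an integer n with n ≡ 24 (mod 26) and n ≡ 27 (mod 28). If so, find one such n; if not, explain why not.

No, no such integer exists.

gcd(26, 28) = 2. If n ≡ 24 (mod 26) and n ≡ 27 (mod 28), then n ≡ 24 (mod 2) and n ≡ 27 (mod 2).
These are incompatible: 24 − 27 = -3 is not divisible by 2.
Hence the system has no solution.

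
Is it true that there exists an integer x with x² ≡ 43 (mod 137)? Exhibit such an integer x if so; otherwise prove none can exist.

137 is prime, so by Euler's criterion 43 is a square mod 137 iff 43^((137−1)/2) = 43^68 ≡ 1 (mod 137).
Squaring successively (mod 137): 43^2 = 1849 ≡ 68; 43^4 ≡ 68² = 4624 ≡ 103; 43^8 ≡ 103² = 10609 ≡ 60; 43^16 ≡ 60² = 3600 ≡ 38; 43^32 ≡ 38² = 1444 ≡ 74; 43^64 ≡ 74² = 5476 ≡ 133.
Since 68 = 64 + 4, 43^68 ≡ 133 · 103; multiplying out mod 137: 133·103 = 13699 ≡ 136. Thus 43^68 ≡ 136 ≡ −1 (mod 137).
The value −1 means 43 is a non-residue modulo 137, so x² ≡ 43 (mod 137) is impossible.

No such integer exists.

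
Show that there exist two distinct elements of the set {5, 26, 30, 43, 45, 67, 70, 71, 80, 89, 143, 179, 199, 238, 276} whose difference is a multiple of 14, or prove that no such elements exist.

The pair (5, 89) works.

5 mod 14 = 5 and 89 mod 14 = 5, so 89 − 5 = 84 = 6·14.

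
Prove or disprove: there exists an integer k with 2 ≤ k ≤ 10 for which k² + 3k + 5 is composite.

At k = 4: 4² + 3·4 + 5 = 33 = 3·11, which is composite.

k = 4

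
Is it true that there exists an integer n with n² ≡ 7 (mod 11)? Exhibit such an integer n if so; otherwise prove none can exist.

There is no such integer.

Computing n² mod 11 for n = 0, 1, …, 5 (enough, by the symmetry n ↦ 11 − n) gives 0, 1, 4, 9, 5, 3.
The set of squares mod 11 is therefore {0, 1, 3, 4, 5, 9}, which does not contain 7.
Hence no integer n has n² ≡ 7 (mod 11).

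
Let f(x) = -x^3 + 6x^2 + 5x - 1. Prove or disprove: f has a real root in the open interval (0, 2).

f(0) = -1 and f(2) = 25, which have opposite signs.
Since f is a polynomial it is continuous on [0, 2].
By the Intermediate Value Theorem, f takes the value 0 somewhere in the open interval.

Yes, f has a root in the interval.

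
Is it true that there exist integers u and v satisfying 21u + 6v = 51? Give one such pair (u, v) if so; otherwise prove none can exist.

u = 1, v = 5

gcd(21, 6) = 3, and 3 divides 51, so integer solutions exist.
Dividing through by 3 reduces the equation to 7u + 2v = 17.
Dividing repeatedly: 7 = 3·2 + 1, 2 = 2·1 + 0.
Back-substituting, 1 = 7 − 3·2; that is, 7·1 + 2·(-3) = 1.
Times 17: 7·17 + 2·(-51) = 17, so (17, -51) solves it.
Subtracting 8·2 from u and adding 8·7 to v gives the tidier solution (1, 5).
Check: 21·1 + 6·5 = 21 + 30 = 51. ✓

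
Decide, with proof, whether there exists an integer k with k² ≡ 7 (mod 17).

Computing k² mod 17 for k = 0, 1, …, 8 (enough, by the symmetry k ↦ 17 − k) gives 0, 1, 4, 9, 16, 8, 2, 15, 13.
So the quadratic residues mod 17 are {0, 1, 2, 4, 8, 9, 13, 15, 16}, and 7 is not among them.
Therefore k² ≡ 7 (mod 17) has no solution.

No, no such integer exists.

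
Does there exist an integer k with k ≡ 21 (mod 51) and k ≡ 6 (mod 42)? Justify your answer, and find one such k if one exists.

k = 174

Here gcd(51, 42) = 3, and both 21 and 6 leave remainder 0 mod 3, so the system is consistent.
List candidates k ≡ 21 (mod 51): 21, 72, 123, 174. Modulo 42 these are 21, 30, 39, 6; 174 gives 6 as required.
Check: 174 mod 51 = 21, 174 mod 42 = 6. ✓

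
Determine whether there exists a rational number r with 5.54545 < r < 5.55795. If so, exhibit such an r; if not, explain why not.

Look for a denominator N such that an integer falls strictly between N·5.54545 and N·5.55795. N = 9 works: 9·5.54545 = 49.90905 < 50 < 50.02155 = 9·5.55795.
So r = 50/9 works: it is a ratio of integers, and dividing 9·5.54545 < 50 < 9·5.55795 through by 9 gives 5.54545 < 50/9 < 5.55795.

r = 50/9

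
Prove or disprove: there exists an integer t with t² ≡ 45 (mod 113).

There is no such integer.

Apply Euler's criterion with the prime 113: 45 is a quadratic residue iff 45^56 ≡ 1 (mod 113), and a non-residue iff it is ≡ −1.
Squaring successively (mod 113): 45^2 = 2025 ≡ 104; 45^4 ≡ 104² = 10816 ≡ 81; 45^8 ≡ 81² = 6561 ≡ 7; 45^16 ≡ 7² = 49 ≡ 49; 45^32 ≡ 49² = 2401 ≡ 28.
Since 56 = 32 + 16 + 8, 45^56 ≡ 28 · 49 · 7; multiplying out mod 113: 28·49 = 1372 ≡ 16, then 16·7 = 112 ≡ 112. Thus 45^56 ≡ 112 ≡ −1 (mod 113).
By Euler's criterion 45 is a quadratic non-residue mod 113: no t satisfies t² ≡ 45 (mod 113).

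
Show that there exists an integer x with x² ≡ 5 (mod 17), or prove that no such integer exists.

Squares mod 17 repeat after x = 8 (as (−x)² = x²); for x = 0..8 they are 0, 1, 4, 9, 16, 8, 2, 15, 13.
The set of squares mod 17 is therefore {0, 1, 2, 4, 8, 9, 13, 15, 16}, which does not contain 5.
Therefore x² ≡ 5 (mod 17) has no solution.

There is no such integer.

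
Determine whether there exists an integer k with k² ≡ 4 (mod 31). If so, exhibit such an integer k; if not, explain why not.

Take k = 29. Then 29² = 841 = 27·31 + 4, so 29² ≡ 4 (mod 31).

k = 29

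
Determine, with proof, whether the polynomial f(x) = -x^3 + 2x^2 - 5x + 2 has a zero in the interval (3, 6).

Evaluate at the endpoints: f(3) = -22, f(6) = -172 — same sign (negative).
f'(x) = -3x^2 + 4x - 5 has discriminant 4² − 4·(-3)·(-5) = -44 < 0, so f' has no real roots and is negative for every real x.
So f is strictly decreasing; between 3 and 6 its values lie between f(3) = -22 and f(6) = -172, all negative. Therefore f has no root in (3, 6).

f has no root in that interval.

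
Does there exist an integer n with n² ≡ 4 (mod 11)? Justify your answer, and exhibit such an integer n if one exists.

Take n = 2. Then 2² = 4, and since 0 ≤ 4 < 11 this is already reduced: 2² ≡ 4 (mod 11).

n = 2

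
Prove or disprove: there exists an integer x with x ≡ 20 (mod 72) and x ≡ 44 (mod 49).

Since 72 and 49 share no common factor, CRT says the pair of congruences has a solution (unique mod 3528).
Write x = 20 + 72t and require 20 + 72t ≡ 44 (mod 49), i.e. 72t ≡ 24 (mod 49).
72 ≡ 23 (mod 49), so this reads 23t ≡ 24 (mod 49). To invert 23 modulo 49: 49 = 2·23 + 3, 23 = 7·3 + 2, 3 = 1·2 + 1, 2 = 2·1 + 0, and unwinding, 1 = 3 − 1·2 = 3 − (23 − 7·3) = −23 + 8·3 = −23 + 8·(49 − 2·23) = 8·49 − 17·23. Thus 23⁻¹ ≡ -17 ≡ 32 (mod 49).
Multiplying by 32: t ≡ 32·24 = 768 ≡ 33 (mod 49).
With t = 33: x = 20 + 72·33 = 2396.
Indeed 2396 ≡ 20 (mod 72) and 2396 ≡ 44 (mod 49).

x = 2396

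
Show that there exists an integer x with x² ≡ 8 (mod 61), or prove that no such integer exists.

61 is prime, so by Euler's criterion 8 is a square mod 61 iff 8^((61−1)/2) = 8^30 ≡ 1 (mod 61).
Repeated squaring mod 61: 8^2 = 64 ≡ 3; 8^4 ≡ 3² = 9 ≡ 9; 8^8 ≡ 9² = 81 ≡ 20; 8^16 ≡ 20² = 400 ≡ 34.
Since 30 = 16 + 8 + 4 + 2, 8^30 ≡ 34 · 20 · 9 · 3; multiplying out mod 61: 34·20 = 680 ≡ 9, then 9·9 = 81 ≡ 20, then 20·3 = 60 ≡ 60. Thus 8^30 ≡ 60 ≡ −1 (mod 61).
By Euler's criterion 8 is a quadratic non-residue mod 61: no x satisfies x² ≡ 8 (mod 61).

No such integer exists.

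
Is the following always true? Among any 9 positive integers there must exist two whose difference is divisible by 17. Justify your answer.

No; for instance {73, 74, 75, 76, 77, 78, 79, 80, 81} is a counterexample.

Take the 9 consecutive integers 73, 74, …, 81: their residues mod 17 are all distinct because 9 ≤ 17.
Any two of them differ by at most 8 < 17 and by at least 1, so no difference is a multiple of 17.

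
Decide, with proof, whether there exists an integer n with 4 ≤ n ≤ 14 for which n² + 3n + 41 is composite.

At n = 8: 8² + 3·8 + 41 = 129 = 3·43, which is composite.

n = 8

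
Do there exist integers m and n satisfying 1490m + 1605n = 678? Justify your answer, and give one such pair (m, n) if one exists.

There are no such integers.

Both 1490 and 1605 are divisible by gcd(1490, 1605) = 5, hence so is any combination 1490m + 1605n.
But 678 = 5·135 + 3, so 5 ∤ 678.
Hence no integers m, n satisfy the equation.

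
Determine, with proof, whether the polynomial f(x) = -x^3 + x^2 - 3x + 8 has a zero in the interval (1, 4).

Yes, f has a root in the interval.

f(1) = 5 and f(4) = -52, which have opposite signs.
Since f is a polynomial it is continuous on [1, 4].
By the Intermediate Value Theorem, f takes the value 0 somewhere in the open interval.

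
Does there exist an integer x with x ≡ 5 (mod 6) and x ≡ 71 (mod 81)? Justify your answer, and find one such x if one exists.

The moduli are not coprime: gcd(6, 81) = 3. Compatibility requires 3 ∣ (71 − 5) = 66, which holds, so solutions exist.
Put x = 5 + 6t, so we need 6t ≡ 66 (mod 81), equivalently (divide by 3) 2t ≡ 22 (mod 27).
Invert 2 mod 27 by the Euclidean algorithm: 27 = 13·2 + 1, 2 = 2·1 + 0; back-substituting, 1 = 27 − 13·2. Hence 2·(-13) ≡ 1, so 2⁻¹ ≡ -13 ≡ 14 (mod 27).
Therefore t ≡ 14·22 = 308 ≡ 11 (mod 27).
Then x = 5 + 6·11 = 71.
Verify: 71 = 11·6 + 5 and 71 = 0·81 + 71. ✓

x = 71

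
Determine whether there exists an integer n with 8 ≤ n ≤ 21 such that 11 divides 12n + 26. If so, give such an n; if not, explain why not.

Scanning upward from n = 8 gives 122, 134, 146, 158, 170, 182, 194, 206, 218, 230, none divisible by 11. Try n = 18: 12·18 + 26 = 242 = 22·11, which is divisible by 11.

n = 18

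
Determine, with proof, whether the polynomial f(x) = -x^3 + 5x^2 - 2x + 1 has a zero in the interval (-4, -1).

The endpoint values f(-4) = 153 and f(-1) = 9 are both positive. Claim: f(x) > 0 for every x in (-4, -1).
Shift to the endpoint -1: with x = -1 − u (0 < u < 3), one computes f(-1 − u) = u^3 + 8u^2 + 15u + 9.
The nonzero coefficients here are all positive, so for u > 0 every term is positive (or zero), and the constant term 9 is strictly positive.
So f is strictly positive on (-4, -1); no root exists in the interval.

No.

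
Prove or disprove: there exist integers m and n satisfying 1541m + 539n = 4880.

1541 and 539 are coprime, so 1541m + 539n ranges over all of ℤ.
Dividing repeatedly: 1541 = 2·539 + 463, 539 = 1·463 + 76, 463 = 6·76 + 7, 76 = 10·7 + 6, 7 = 1·6 + 1, 6 = 6·1 + 0.
Back-substituting, 1 = 7 − 1·6 = 7 − (76 − 10·7) = −76 + 11·7 = −76 + 11·(463 − 6·76) = 11·463 − 67·76 = 11·463 − 67·(539 − 1·463) = −67·539 + 78·463 = −67·539 + 78·(1541 − 2·539) = 78·1541 − 223·539; that is, 1541·78 + 539·(-223) = 1.
Times 4880: 1541·380640 + 539·(-1088240) = 4880, so (380640, -1088240) solves it.
The general solution is m = 380640 + 539k, n = -1088240 − 1541k; taking k = -706 gives the smaller pair m = 106, n = -294.
Indeed 1541·106 + 539·(-294) = 163346 − 158466 = 4880.

m = 106, n = -294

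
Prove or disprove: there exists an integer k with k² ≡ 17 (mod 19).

k = 13

Take k = 13. Then 13² = 169 = 8·19 + 17, so 13² ≡ 17 (mod 19).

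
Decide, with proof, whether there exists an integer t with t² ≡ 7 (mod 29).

t = 6 works: 6² = 36, and 36 − 7 = 29 = 1·29.

t = 6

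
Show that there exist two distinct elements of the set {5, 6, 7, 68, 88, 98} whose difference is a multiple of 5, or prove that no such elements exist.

The pair (68, 88) works.

Reduce each element mod 5: 5↦0, 6↦1, 7↦2, 68↦3, 88↦3, 98↦3. The residue 3 repeats (at 68 and 88), and 88 − 68 = 20 = 4·5.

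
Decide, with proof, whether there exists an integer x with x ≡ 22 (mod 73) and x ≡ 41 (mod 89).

x = 4402

The moduli 73 and 89 are coprime, so by the Chinese Remainder Theorem a unique solution modulo 6497 exists.
Write x = 22 + 73t and require 22 + 73t ≡ 41 (mod 89), i.e. 73t ≡ 19 (mod 89).
Since 73·50 = 3650 = 41·89 + 1, the inverse of 73 mod 89 is 50.
Therefore t ≡ 50·19 = 950 ≡ 60 (mod 89).
Taking t = 60 gives x = 22 + 73·60 = 4402.
Verify: 4402 = 60·73 + 22 and 4402 = 49·89 + 41. ✓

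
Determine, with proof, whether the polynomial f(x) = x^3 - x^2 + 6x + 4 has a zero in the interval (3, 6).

Evaluate at the endpoints: f(3) = 40, f(6) = 220 — same sign (positive).
f'(x) = 3x^2 - 2x + 6 has discriminant (-2)² − 4·3·6 = -68 < 0, so f' has no real roots and is positive for every real x.
Hence f is strictly increasing on ℝ, and in particular on [3, 6]. A strictly monotone function with same-sign endpoint values stays positive on the whole interval, so f has no zero in (3, 6).

No such root exists.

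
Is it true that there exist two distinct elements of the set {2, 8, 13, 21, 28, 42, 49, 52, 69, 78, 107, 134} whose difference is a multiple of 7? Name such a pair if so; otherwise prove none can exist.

Reduce each element mod 7: 2↦2, 8↦1, 13↦6, 21↦0, 28↦0, 42↦0, 49↦0, 52↦3, 69↦6, 78↦1, 107↦2, 134↦1. The residue 2 repeats (at 2 and 107), and 107 − 2 = 105 = 15·7.

Yes: 2 and 107.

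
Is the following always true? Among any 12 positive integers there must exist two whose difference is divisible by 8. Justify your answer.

Yes, this is always true.

Each integer lies in one of the 8 residue classes modulo 8.
Placing 12 integers into 8 classes, some class receives at least two — say a and b.
Equal remainders mean a − b ≡ 0 (mod 8), so 8 divides their difference.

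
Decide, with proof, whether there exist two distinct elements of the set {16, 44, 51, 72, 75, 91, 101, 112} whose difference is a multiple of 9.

No such pair exists.

Two integers differ by a multiple of 9 exactly when they have the same residue mod 9. The residues are 16↦7, 44↦8, 51↦6, 72↦0, 75↦3, 91↦1, 101↦2, 112↦4.
No residue repeats among the 8 elements, so no pair has difference ≡ 0 (mod 9).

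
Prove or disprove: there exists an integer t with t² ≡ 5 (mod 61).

Take t = 35. Then 35² = 1225 = 20·61 + 5, so 35² ≡ 5 (mod 61).

t = 35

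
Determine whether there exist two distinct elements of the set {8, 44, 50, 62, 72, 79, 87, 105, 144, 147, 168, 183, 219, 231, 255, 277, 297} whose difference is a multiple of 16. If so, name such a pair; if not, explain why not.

The pair (8, 72) works.

8 mod 16 = 8 and 72 mod 16 = 8, so 72 − 8 = 64 = 4·16.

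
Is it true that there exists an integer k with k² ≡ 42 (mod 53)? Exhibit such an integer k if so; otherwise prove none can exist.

k = 25

k = 25 works: 25² = 625, and 625 − 42 = 583 = 11·53.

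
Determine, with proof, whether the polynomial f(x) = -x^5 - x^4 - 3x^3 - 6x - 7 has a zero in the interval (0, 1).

The endpoint values f(0) = -7 and f(1) = -18 are both negative. Claim: f(x) < 0 for every x in (0, 1).
The nonzero coefficients of f are all negative, so for x > 0 every term of f(x) is negative (the constant term -7 strictly so).
Therefore f(x) < 0 throughout (0, 1), and f has no zero there.

No.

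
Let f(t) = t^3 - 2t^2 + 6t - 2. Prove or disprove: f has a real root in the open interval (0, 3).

f(0) = -2 and f(3) = 25, which have opposite signs.
As a polynomial, f is continuous on every closed interval.
By the Intermediate Value Theorem, f takes the value 0 somewhere in the open interval.

Such a root exists.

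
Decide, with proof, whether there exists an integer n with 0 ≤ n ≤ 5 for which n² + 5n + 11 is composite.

n = 2

At n = 2: 2² + 5·2 + 11 = 25 = 5·5, which is composite.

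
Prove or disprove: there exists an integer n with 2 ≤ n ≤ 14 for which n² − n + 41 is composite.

The values for n = 2, 3, …, 14 are 43, 47, 53, 61, 71, 83, 97, 113, 131, 151, 173, 197, 223, and each of these is prime.
So no value in the range makes the expression composite.

No such integer n in that range exists.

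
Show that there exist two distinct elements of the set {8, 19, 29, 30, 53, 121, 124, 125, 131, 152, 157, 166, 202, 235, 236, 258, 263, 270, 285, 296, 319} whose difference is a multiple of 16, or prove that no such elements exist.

Yes: 8 and 152.

8 mod 16 = 8 and 152 mod 16 = 8, so 152 − 8 = 144 = 9·16.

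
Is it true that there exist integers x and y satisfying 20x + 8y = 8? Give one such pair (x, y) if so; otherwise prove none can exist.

Since gcd(20, 8) = 4 and 8 = 4·2, Bézout's identity guarantees a solution.
Dividing through by 4 reduces the equation to 5x + 2y = 2.
Run the Euclidean algorithm on 5 and 2: 5 = 2·2 + 1, 2 = 2·1 + 0.
Unwinding: 1 = 5 − 2·2, i.e. 5·1 + 2·(-2) = 1.
Scaling by 2 gives the particular solution (x, y) = (2, -4).
The general solution is x = 2 + 2k, y = -4 − 5k; taking k = -1 gives the smaller pair x = 0, y = 1.
Indeed 20·0 + 8·1 = 0 + 8 = 8.

x = 0, y = 1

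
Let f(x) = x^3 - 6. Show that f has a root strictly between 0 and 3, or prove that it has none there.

Such a root exists.

f(0) = -6 and f(3) = 21, which have opposite signs.
Since f is a polynomial it is continuous on [0, 3].
By the Intermediate Value Theorem, f takes the value 0 somewhere in the open interval.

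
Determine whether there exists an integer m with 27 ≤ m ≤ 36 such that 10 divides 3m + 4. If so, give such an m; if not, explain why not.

Scanning upward from m = 27 gives 85, 88, 91, 94, 97, none divisible by 10. At m = 32 we get 3·32 + 4 = 100, and 100 = 10·10.

m = 32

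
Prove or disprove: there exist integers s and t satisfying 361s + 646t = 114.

Every value of 361s + 646t is a multiple of gcd(361, 646) = 19; since 19 ∣ 114, solutions exist.
Dividing through by 19 reduces the equation to 19s + 34t = 6.
Euclidean algorithm: 34 = 1·19 + 15, 19 = 1·15 + 4, 15 = 3·4 + 3, 4 = 1·3 + 1, 3 = 3·1 + 0.
Unwinding: 1 = 4 − 1·3 = 4 − (15 − 3·4) = −15 + 4·4 = −15 + 4·(19 − 1·15) = 4·19 − 5·15 = 4·19 − 5·(34 − 1·19) = −5·34 + 9·19, i.e. 19·9 + 34·(-5) = 1.
Scaling by 6 gives the particular solution (s, t) = (54, -30).
The general solution is s = 54 + 34k, t = -30 − 19k; taking k = -1 gives the smaller pair s = 20, t = -11.
Check: 361·20 + 646·(-11) = 7220 − 7106 = 114. ✓

s = 20, t = -11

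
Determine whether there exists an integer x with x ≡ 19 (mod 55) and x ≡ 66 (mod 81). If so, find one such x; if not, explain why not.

x = 1119

The moduli 55 and 81 are coprime, so by the Chinese Remainder Theorem a unique solution modulo 4455 exists.
Any solution of the first congruence is x = 19 + 55t; substituting into the second, 55t ≡ 66 − 19 ≡ 47 (mod 81).
Note 55·28 = 1540 ≡ 1 (mod 81) (as 1540 − 1 = 19·81), so 55⁻¹ ≡ 28.
Therefore t ≡ 28·47 = 1316 ≡ 20 (mod 81).
With t = 20: x = 19 + 55·20 = 1119.
Verify: 1119 = 20·55 + 19 and 1119 = 13·81 + 66. ✓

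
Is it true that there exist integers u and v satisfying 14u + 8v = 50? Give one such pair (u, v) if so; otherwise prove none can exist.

u = 3, v = 1

Since gcd(14, 8) = 2 and 50 = 2·25, Bézout's identity guarantees a solution.
Dividing through by 2 reduces the equation to 7u + 4v = 25.
Euclidean algorithm: 7 = 1·4 + 3, 4 = 1·3 + 1, 3 = 3·1 + 0.
Working back up the chain: 1 = 4 − 1·3 = 4 − (7 − 1·4) = −7 + 2·4. So 7·(-1) + 4·2 = 1.
Scaling by 25 gives the particular solution (u, v) = (-25, 50).
Adding 7·4 to u and subtracting 7·7 from v gives the tidier solution (3, 1).
Check: 14·3 + 8·1 = 42 + 8 = 50. ✓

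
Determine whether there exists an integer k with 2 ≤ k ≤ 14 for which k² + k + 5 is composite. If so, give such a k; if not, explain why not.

k = 10

At k = 10: 10² + 10 + 5 = 115 = 5·23, which is composite.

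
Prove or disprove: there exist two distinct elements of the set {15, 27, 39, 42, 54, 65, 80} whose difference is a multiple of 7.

No, no such pair exists.

Two integers differ by a multiple of 7 exactly when they have the same residue mod 7. The residues are 15↦1, 27↦6, 39↦4, 42↦0, 54↦5, 65↦2, 80↦3.
All 7 residues are distinct, so no two elements differ by a multiple of 7.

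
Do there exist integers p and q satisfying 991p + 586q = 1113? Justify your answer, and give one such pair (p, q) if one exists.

p = 541, q = -913

Since gcd(991, 586) = 1, every integer is an integer combination of 991 and 586.
Dividing repeatedly: 991 = 1·586 + 405, 586 = 1·405 + 181, 405 = 2·181 + 43, 181 = 4·43 + 9, 43 = 4·9 + 7, 9 = 1·7 + 2, 7 = 3·2 + 1, 2 = 2·1 + 0.
Back-substituting, 1 = 7 − 3·2 = 7 − 3·(9 − 1·7) = −3·9 + 4·7 = −3·9 + 4·(43 − 4·9) = 4·43 − 19·9 = 4·43 − 19·(181 − 4·43) = −19·181 + 80·43 = −19·181 + 80·(405 − 2·181) = 80·405 − 179·181 = 80·405 − 179·(586 − 1·405) = −179·586 + 259·405 = −179·586 + 259·(991 − 1·586) = 259·991 − 438·586; that is, 991·259 + 586·(-438) = 1.
Multiplying through by 1113: p = 259·1113 = 288267, q = (-438)·1113 = -487494 is a solution.
Shifting by a multiple of (586, −991) keeps it a solution: p = 288267 − 491·586 = 541, q = -487494 + 491·991 = -913.
Indeed 991·541 + 586·(-913) = 536131 − 535018 = 1113.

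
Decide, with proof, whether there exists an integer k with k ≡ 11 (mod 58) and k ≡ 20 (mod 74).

No such integer exists.

Both moduli are multiples of 2 = gcd(58, 74), so any solution would satisfy k ≡ 11 and k ≡ 20 modulo 2 simultaneously.
However 11 ≡ 1 and 20 ≡ 0 (mod 2), and 1 ≠ 0.
Hence the system has no solution.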